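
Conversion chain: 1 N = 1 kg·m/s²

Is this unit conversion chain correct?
The chain is correct (no errors).

Correct: Newton is defined as kg·m/s²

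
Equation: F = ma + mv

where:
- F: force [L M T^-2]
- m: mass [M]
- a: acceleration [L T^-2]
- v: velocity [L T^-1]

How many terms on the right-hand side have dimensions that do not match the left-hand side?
1

LHS F: [L M T^-2]
- ma: [L M T^-2] ✓
- mv: [L M T^-1] ✗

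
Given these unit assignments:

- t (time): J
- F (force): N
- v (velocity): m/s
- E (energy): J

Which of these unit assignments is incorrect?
t

The variable t (time) should have units s, not J.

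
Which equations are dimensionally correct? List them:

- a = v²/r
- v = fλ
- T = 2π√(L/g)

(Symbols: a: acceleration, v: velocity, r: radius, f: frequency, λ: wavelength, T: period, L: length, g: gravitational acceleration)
Dimensionally correct: a = v²/r, v = fλ, T = 2π√(L/g)
Dimensionally incorrect: none
Ordered (correct first, then incorrect): a = v²/r, v = fλ, T = 2π√(L/g)

- a = v²/r: LHS [L T^-2], RHS [L T^-2] → correct ✓
- v = fλ: LHS [L T^-1], RHS [L T^-1] → correct ✓
- T = 2π√(L/g): LHS [T], RHS [T] → correct ✓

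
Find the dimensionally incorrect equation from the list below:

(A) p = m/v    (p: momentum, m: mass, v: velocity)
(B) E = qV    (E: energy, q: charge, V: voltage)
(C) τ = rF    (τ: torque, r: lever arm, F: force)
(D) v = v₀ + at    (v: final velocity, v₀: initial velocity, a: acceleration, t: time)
(A) p = m/v

The equation (A) p = m/v is dimensionally incorrect.

LHS (p): [L M T^-1]
RHS (m/v): [L^-1 M T] ✗

The dimensions do not match. The other three equations balance.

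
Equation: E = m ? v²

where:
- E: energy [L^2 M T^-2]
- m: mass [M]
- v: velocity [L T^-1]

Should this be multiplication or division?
multiplication (×): E = m × v²

E [L^2 M T^-2]; m [M]; v² [L^2 T^-2].
m × v² → [L^2 M T^-2] ✓
m ÷ v² → [L^-2 M T^2] ✗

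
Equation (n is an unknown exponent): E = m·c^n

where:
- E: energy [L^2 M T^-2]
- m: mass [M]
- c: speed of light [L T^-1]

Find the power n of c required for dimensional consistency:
n = 2

E has dimensions [L^2 M T^-2]; c has dimensions [L T^-1].
The rest of the RHS has dimensions [M], so c^n must supply [L^2 T^-2].
With n = 2: m·c^2 has dimensions [L^2 M T^-2], matching the LHS ✓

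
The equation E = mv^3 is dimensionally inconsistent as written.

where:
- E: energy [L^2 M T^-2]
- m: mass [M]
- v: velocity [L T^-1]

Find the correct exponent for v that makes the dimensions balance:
The exponent of v should be 2: E = mv^2

The LHS E has dimensions [L^2 M T^-2]; v has dimensions [L T^-1].
As written, the RHS mv^3 (exponent 3 on v) has dimensions [L^3 M T^-3], which does not match.
With exponent 2, the RHS mv^2 has dimensions [L^2 M T^-2], matching the LHS.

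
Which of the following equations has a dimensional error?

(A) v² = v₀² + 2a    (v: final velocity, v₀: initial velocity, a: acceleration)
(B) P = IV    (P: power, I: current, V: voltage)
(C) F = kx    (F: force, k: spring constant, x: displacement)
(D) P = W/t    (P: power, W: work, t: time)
(A) v² = v₀² + 2a

The equation (A) v² = v₀² + 2a is dimensionally incorrect.

LHS (v²): [L^2 T^-2]
RHS terms:
  - v₀²: [L^2 T^-2] ✓
  - 2a: [L T^-2] ✗ (does not match LHS)

The dimensions do not match. The other three equations balance.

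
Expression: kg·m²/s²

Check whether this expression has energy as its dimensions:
Yes

The expression kg·m²/s² has dimensions [L^2 M T^-2], which is exactly energy [L^2 M T^-2].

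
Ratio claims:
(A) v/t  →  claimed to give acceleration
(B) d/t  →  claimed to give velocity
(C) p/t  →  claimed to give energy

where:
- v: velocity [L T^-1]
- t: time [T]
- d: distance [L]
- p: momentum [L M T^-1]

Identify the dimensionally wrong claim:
(C) p/t does not give energy

(A) v/t: [L T^-2] = acceleration [L T^-2] ✓
(B) d/t: [L T^-1] = velocity [L T^-1] ✓
(C) p/t: [L M T^-2] ≠ energy [L^2 M T^-2] ✗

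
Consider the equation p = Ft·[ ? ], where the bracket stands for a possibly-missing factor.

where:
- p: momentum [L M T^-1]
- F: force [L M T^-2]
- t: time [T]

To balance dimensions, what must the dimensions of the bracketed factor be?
Nothing is missing — the bracketed factor must be dimensionless.

p has dimensions [L M T^-1] and Ft already has dimensions [L M T^-1], so p = Ft is dimensionally complete.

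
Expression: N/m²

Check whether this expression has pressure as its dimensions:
Yes

The expression N/m² has dimensions [L^-1 M T^-2], which is exactly pressure [L^-1 M T^-2].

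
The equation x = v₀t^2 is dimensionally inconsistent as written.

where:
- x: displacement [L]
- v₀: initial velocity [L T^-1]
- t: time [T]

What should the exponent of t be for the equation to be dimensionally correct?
The exponent of t should be 1: x = v₀t

The LHS x has dimensions [L]; t has dimensions [T].
As written, the RHS v₀t^2 (exponent 2 on t) has dimensions [L T], which does not match.
With exponent 1, the RHS v₀t has dimensions [L], matching the LHS.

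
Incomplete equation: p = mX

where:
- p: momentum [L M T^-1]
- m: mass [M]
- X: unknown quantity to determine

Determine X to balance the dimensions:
X = v (velocity), dimensions [L T^-1]

p has dimensions [L M T^-1]; the rest of the RHS (m) has dimensions [M].
So X must have dimensions [L T^-1] — X = v (velocity).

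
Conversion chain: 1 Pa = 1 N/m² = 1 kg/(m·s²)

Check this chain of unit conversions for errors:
The chain is correct (no errors).

Correct: Pascal is Newton per square meter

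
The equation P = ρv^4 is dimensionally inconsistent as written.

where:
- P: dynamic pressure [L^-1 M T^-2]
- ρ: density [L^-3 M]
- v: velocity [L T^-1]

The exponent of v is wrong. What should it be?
The exponent of v should be 2: P = ρv^2

The LHS P has dimensions [L^-1 M T^-2]; v has dimensions [L T^-1].
As written, the RHS ρv^4 (exponent 4 on v) has dimensions [L M T^-4], which does not match.
With exponent 2, the RHS ρv^2 has dimensions [L^-1 M T^-2], matching the LHS.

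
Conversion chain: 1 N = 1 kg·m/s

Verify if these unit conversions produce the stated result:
The chain is incorrect (it contains an error).

Incorrect: Newton is kg·m/s², not kg·m/s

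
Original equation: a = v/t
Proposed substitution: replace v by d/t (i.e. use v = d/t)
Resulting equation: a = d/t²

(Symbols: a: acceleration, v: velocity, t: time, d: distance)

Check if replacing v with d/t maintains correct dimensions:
Yes

[v] = [L T^-1] and [d/t] = [L T^-1]. These match, so the substitution replaces a quantity by one of the same dimensions and the result a = d/t² has LHS [L T^-2] vs RHS [L T^-2] — still consistent.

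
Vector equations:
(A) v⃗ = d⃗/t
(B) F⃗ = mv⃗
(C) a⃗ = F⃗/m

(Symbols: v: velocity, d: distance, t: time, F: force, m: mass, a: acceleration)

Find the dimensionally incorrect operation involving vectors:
(B) F⃗ = mv⃗

(A) v⃗ = d⃗/t: LHS [L T^-1], RHS [L T^-1] ✓ — displacement (vector) divided by time (scalar)
(B) F⃗ = mv⃗: LHS [L M T^-2], RHS [L M T^-1] ✗ — mass times velocity is momentum, not force; should be ma⃗
(C) a⃗ = F⃗/m: LHS [L T^-2], RHS [L T^-2] ✓ — force (vector) divided by mass (scalar)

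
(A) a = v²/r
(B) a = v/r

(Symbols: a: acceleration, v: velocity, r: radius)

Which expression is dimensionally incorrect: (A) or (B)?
(B)

(A) a = v²/r: LHS [L T^-2], RHS [L T^-2] ✓
(B) a = v/r: LHS [L T^-2], RHS [T^-1] ✗

Expression (B) a = v/r is dimensionally incorrect.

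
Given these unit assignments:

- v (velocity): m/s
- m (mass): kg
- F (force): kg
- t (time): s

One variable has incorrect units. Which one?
F

The variable F (force) should have units N, not kg.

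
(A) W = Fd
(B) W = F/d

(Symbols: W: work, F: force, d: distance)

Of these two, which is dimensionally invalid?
(B)

(A) W = Fd: LHS [L^2 M T^-2], RHS [L^2 M T^-2] ✓
(B) W = F/d: LHS [L^2 M T^-2], RHS [M T^-2] ✗

Expression (B) W = F/d is dimensionally incorrect.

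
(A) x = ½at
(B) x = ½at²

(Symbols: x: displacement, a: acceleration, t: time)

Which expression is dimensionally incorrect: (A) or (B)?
(A)

(A) x = ½at: LHS [L], RHS [L T^-1] ✗
(B) x = ½at²: LHS [L], RHS [L] ✓

Expression (A) x = ½at is dimensionally incorrect.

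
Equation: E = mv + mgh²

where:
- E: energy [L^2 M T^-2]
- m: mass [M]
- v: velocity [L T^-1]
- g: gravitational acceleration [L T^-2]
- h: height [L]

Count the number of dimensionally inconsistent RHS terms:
2

LHS E: [L^2 M T^-2]
- mv: [L M T^-1] ✗
- mgh²: [L^3 M T^-2] ✗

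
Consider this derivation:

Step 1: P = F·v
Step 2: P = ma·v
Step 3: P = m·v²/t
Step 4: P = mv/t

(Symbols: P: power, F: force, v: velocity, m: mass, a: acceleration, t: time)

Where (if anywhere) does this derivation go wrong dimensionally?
Step 4

Step 1: P = F·v → LHS [L^2 M T^-3], RHS [L^2 M T^-3] ✓
Step 2: P = ma·v → LHS [L^2 M T^-3], RHS [L^2 M T^-3] ✓
Step 3: P = m·v²/t → LHS [L^2 M T^-3], RHS [L^2 M T^-3] ✓
Step 4: P = mv/t → LHS [L^2 M T^-3], RHS [L M T^-2] ✗

The first dimensional inconsistency appears in step 4: P = mv/t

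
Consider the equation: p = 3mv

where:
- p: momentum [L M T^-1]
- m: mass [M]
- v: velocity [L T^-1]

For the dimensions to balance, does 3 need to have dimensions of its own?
No

p has dimensions [L M T^-1] and mv already has dimensions [L M T^-1], so the equation balances without 3 contributing any dimensions. 3 is a pure (dimensionless) number; changing or removing it would not affect dimensional consistency.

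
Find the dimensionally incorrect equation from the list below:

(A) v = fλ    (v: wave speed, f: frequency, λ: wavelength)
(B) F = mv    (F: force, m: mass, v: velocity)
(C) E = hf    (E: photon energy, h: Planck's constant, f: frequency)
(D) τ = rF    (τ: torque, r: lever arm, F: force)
(B) F = mv

The equation (B) F = mv is dimensionally incorrect.

LHS (F): [L M T^-2]
RHS (mv): [L M T^-1] ✗

The dimensions do not match. The other three equations balance.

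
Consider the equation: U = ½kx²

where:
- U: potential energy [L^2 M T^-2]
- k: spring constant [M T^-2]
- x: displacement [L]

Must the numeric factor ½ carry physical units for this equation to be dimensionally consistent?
No

U has dimensions [L^2 M T^-2] and kx² already has dimensions [L^2 M T^-2], so the equation balances without ½ contributing any dimensions. ½ is a pure (dimensionless) number; changing or removing it would not affect dimensional consistency.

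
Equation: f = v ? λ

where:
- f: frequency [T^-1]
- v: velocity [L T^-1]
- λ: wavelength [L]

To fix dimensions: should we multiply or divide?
division (÷): f = v ÷ λ

f [T^-1]; v [L T^-1]; λ [L].
v × λ → [L^2 T^-1] ✗
v ÷ λ → [T^-1] ✓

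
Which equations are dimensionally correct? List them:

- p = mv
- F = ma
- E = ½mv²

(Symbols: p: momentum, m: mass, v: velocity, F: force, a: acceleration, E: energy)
Dimensionally correct: p = mv, F = ma, E = ½mv²
Dimensionally incorrect: none
Ordered (correct first, then incorrect): p = mv, F = ma, E = ½mv²

- p = mv: LHS [L M T^-1], RHS [L M T^-1] → correct ✓
- F = ma: LHS [L M T^-2], RHS [L M T^-2] → correct ✓
- E = ½mv²: LHS [L^2 M T^-2], RHS [L^2 M T^-2] → correct ✓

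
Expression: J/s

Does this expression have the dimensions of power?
Yes

The expression J/s has dimensions [L^2 M T^-3], which is exactly power [L^2 M T^-3].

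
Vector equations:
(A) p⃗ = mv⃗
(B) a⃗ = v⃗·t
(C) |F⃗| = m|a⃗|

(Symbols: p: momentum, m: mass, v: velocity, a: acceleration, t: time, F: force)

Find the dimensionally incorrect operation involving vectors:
(B) a⃗ = v⃗·t

(A) p⃗ = mv⃗: LHS [L M T^-1], RHS [L M T^-1] ✓ — mass (scalar) times velocity (vector)
(B) a⃗ = v⃗·t: LHS [L T^-2], RHS [L] ✗ — acceleration is velocity per time; should be v⃗/t
(C) |F⃗| = m|a⃗|: LHS [L M T^-2], RHS [L M T^-2] ✓ — magnitudes of vectors are scalars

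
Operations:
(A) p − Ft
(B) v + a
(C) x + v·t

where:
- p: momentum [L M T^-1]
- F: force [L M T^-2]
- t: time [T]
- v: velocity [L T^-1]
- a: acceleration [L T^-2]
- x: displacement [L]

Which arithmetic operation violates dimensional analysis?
(B) v + a

(A) p − Ft: p [L M T^-1] and Ft [L M T^-1] — same dimensions ✓
(B) v + a: v [L T^-1] and a [L T^-2] — different dimensions cannot be added/subtracted ✗
(C) x + v·t: x [L] and v·t [L] — same dimensions ✓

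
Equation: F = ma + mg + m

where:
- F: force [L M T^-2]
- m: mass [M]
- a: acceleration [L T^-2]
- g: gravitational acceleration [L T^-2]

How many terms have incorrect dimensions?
1

LHS F: [L M T^-2]
- ma: [L M T^-2] ✓
- mg: [L M T^-2] ✓
- m: [M] ✗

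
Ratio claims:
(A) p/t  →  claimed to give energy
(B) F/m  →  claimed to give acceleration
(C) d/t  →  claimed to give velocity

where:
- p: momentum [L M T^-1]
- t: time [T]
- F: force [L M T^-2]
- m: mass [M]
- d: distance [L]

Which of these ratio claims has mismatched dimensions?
(A) p/t does not give energy

(A) p/t: [L M T^-2] ≠ energy [L^2 M T^-2] ✗
(B) F/m: [L T^-2] = acceleration [L T^-2] ✓
(C) d/t: [L T^-1] = velocity [L T^-1] ✓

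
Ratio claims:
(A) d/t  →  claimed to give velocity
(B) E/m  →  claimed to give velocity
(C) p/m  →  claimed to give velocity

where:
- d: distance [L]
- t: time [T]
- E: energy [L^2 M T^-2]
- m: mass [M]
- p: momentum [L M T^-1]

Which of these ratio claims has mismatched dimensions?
(B) E/m does not give velocity

(A) d/t: [L T^-1] = velocity [L T^-1] ✓
(B) E/m: [L^2 T^-2] ≠ velocity [L T^-1] ✗
(C) p/m: [L T^-1] = velocity [L T^-1] ✓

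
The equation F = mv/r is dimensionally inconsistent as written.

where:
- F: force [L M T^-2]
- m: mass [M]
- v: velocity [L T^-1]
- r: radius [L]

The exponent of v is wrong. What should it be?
The exponent of v should be 2: F = mv^2/r

The LHS F has dimensions [L M T^-2]; v has dimensions [L T^-1].
As written, the RHS mv/r (exponent 1 on v) has dimensions [M T^-1], which does not match.
With exponent 2, the RHS mv^2/r has dimensions [L M T^-2], matching the LHS.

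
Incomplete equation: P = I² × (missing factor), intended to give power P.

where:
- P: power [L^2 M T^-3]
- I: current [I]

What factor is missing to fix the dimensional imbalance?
R (resistance), dimensions [I^-2 L^2 M T^-3]

P has dimensions [L^2 M T^-3] and I² has dimensions [I^2].
The missing factor must have dimensions [L^2 M T^-3] / [I^2] = [I^-2 L^2 M T^-3], i.e. resistance (R).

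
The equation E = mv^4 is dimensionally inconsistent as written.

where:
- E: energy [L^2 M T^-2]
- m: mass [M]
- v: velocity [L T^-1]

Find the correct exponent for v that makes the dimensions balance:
The exponent of v should be 2: E = mv^2

The LHS E has dimensions [L^2 M T^-2]; v has dimensions [L T^-1].
As written, the RHS mv^4 (exponent 4 on v) has dimensions [L^4 M T^-4], which does not match.
With exponent 2, the RHS mv^2 has dimensions [L^2 M T^-2], matching the LHS.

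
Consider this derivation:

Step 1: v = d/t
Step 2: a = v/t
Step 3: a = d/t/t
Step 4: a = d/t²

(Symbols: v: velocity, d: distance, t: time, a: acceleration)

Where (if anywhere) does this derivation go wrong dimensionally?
No step introduces an error — all steps are dimensionally consistent.

Step 1: v = d/t → LHS [L T^-1], RHS [L T^-1] ✓
Step 2: a = v/t → LHS [L T^-2], RHS [L T^-2] ✓
Step 3: a = d/t/t → LHS [L T^-2], RHS [L T^-2] ✓
Step 4: a = d/t² → LHS [L T^-2], RHS [L T^-2] ✓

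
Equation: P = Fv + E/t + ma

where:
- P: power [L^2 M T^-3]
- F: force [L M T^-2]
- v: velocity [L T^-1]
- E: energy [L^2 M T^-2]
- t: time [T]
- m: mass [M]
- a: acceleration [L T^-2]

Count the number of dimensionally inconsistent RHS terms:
1

LHS P: [L^2 M T^-3]
- Fv: [L^2 M T^-3] ✓
- E/t: [L^2 M T^-3] ✓
- ma: [L M T^-2] ✗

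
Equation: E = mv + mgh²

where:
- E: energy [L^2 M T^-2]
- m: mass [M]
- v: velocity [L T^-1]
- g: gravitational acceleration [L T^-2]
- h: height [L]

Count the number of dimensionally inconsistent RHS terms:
2

LHS E: [L^2 M T^-2]
- mv: [L M T^-1] ✗
- mgh²: [L^3 M T^-2] ✗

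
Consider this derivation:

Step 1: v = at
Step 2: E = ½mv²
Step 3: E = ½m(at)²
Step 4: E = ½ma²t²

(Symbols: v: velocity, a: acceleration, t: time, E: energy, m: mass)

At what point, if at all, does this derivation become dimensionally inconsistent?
No step introduces an error — all steps are dimensionally consistent.

Step 1: v = at → LHS [L T^-1], RHS [L T^-1] ✓
Step 2: E = ½mv² → LHS [L^2 M T^-2], RHS [L^2 M T^-2] ✓
Step 3: E = ½m(at)² → LHS [L^2 M T^-2], RHS [L^2 M T^-2] ✓
Step 4: E = ½ma²t² → LHS [L^2 M T^-2], RHS [L^2 M T^-2] ✓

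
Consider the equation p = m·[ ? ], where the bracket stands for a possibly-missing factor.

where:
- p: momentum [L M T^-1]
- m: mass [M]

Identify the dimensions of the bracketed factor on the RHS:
[L T^-1] — velocity (e.g. v)

p has dimensions [L M T^-1]; m has dimensions [M].
The bracketed factor must supply [L M T^-1] / [M] = [L T^-1].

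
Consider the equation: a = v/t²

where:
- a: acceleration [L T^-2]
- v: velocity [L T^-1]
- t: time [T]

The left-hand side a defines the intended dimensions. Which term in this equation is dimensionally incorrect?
The right-hand side term v/t²

a has dimensions [L T^-2], but v/t² has dimensions [L T^-3], so the term v/t² is dimensionally wrong for a.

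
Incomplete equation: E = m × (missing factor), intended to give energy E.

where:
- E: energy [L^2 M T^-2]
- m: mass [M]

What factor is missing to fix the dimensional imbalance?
v² (velocity squared), dimensions [L^2 T^-2]

E has dimensions [L^2 M T^-2] and m has dimensions [M].
The missing factor must have dimensions [L^2 M T^-2] / [M] = [L^2 T^-2], i.e. velocity squared (v²).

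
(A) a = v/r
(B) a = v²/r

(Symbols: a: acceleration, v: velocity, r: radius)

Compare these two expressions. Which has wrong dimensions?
(A)

(A) a = v/r: LHS [L T^-2], RHS [T^-1] ✗
(B) a = v²/r: LHS [L T^-2], RHS [L T^-2] ✓

Expression (A) a = v/r is dimensionally incorrect.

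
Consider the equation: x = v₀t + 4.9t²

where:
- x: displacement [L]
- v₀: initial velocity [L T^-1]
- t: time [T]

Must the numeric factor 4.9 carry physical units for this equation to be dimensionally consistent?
Yes

x has dimensions [L], while t² alone has dimensions [T^2]. For the equation to balance, the factor 4.9 must carry dimensions [L T^-2] — it is a dimensional constant (a numerical value of a physical quantity with its units suppressed), not a pure number.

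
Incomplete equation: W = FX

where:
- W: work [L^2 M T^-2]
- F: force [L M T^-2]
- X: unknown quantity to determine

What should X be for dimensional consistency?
X = d (distance), dimensions [L]

W has dimensions [L^2 M T^-2]; the rest of the RHS (F) has dimensions [L M T^-2].
So X must have dimensions [L] — X = d (distance).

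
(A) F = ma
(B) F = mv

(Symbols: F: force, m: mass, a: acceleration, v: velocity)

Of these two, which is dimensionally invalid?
(B)

(A) F = ma: LHS [L M T^-2], RHS [L M T^-2] ✓
(B) F = mv: LHS [L M T^-2], RHS [L M T^-1] ✗

Expression (B) F = mv is dimensionally incorrect.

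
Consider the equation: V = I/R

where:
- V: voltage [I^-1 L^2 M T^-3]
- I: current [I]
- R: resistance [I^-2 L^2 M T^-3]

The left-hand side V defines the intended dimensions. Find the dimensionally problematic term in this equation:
The right-hand side term I/R

V has dimensions [I^-1 L^2 M T^-3], but I/R has dimensions [I^3 L^-2 M^-1 T^3], so the term I/R is dimensionally wrong for V.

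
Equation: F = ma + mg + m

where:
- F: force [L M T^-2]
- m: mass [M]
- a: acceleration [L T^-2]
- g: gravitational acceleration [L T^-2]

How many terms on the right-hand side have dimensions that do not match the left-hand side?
1

LHS F: [L M T^-2]
- ma: [L M T^-2] ✓
- mg: [L M T^-2] ✓
- m: [M] ✗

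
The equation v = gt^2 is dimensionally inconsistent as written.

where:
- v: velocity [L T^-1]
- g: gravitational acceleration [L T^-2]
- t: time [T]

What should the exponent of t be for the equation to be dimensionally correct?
The exponent of t should be 1: v = gt

The LHS v has dimensions [L T^-1]; t has dimensions [T].
As written, the RHS gt^2 (exponent 2 on t) has dimensions [L], which does not match.
With exponent 1, the RHS gt has dimensions [L T^-1], matching the LHS.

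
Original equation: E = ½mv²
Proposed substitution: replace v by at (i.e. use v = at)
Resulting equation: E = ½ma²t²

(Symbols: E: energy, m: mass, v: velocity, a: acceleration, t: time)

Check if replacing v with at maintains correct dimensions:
Yes

[v] = [L T^-1] and [at] = [L T^-1]. These match, so the substitution replaces a quantity by one of the same dimensions and the result E = ½ma²t² has LHS [L^2 M T^-2] vs RHS [L^2 M T^-2] — still consistent.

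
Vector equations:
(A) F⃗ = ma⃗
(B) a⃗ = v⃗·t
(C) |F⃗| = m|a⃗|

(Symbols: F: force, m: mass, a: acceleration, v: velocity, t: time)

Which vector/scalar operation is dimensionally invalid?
(B) a⃗ = v⃗·t

(A) F⃗ = ma⃗: LHS [L M T^-2], RHS [L M T^-2] ✓ — Force and acceleration are vectors, mass is a scalar
(B) a⃗ = v⃗·t: LHS [L T^-2], RHS [L] ✗ — acceleration is velocity per time; should be v⃗/t
(C) |F⃗| = m|a⃗|: LHS [L M T^-2], RHS [L M T^-2] ✓ — magnitudes of vectors are scalars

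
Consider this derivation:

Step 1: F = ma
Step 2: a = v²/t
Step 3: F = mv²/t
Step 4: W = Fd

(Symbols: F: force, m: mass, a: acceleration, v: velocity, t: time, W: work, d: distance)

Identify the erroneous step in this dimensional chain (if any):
Step 2

Step 1: F = ma → LHS [L M T^-2], RHS [L M T^-2] ✓
Step 2: a = v²/t → LHS [L T^-2], RHS [L^2 T^-3] ✗

The first dimensional inconsistency appears in step 2: a = v²/t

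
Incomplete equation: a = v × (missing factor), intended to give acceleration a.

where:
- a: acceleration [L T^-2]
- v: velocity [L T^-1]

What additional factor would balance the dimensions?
1/t (inverse time), dimensions [T^-1]

a has dimensions [L T^-2] and v has dimensions [L T^-1].
The missing factor must have dimensions [L T^-2] / [L T^-1] = [T^-1], i.e. inverse time (1/t).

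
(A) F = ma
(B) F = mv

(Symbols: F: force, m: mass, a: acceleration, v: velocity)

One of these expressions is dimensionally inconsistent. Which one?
(B)

(A) F = ma: LHS [L M T^-2], RHS [L M T^-2] ✓
(B) F = mv: LHS [L M T^-2], RHS [L M T^-1] ✗

Expression (B) F = mv is dimensionally incorrect.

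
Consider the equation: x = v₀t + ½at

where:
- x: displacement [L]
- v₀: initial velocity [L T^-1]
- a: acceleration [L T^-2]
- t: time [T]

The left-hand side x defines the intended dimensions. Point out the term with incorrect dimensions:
The term ½at

Checking each RHS term against the LHS:
- v₀t: [L] — matches x [L] ✓
- ½at: [L T^-1] — does NOT match x [L] ✗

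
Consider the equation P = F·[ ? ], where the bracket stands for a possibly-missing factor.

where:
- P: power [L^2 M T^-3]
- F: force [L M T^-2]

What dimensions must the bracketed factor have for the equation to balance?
[L T^-1] — velocity (e.g. v)

P has dimensions [L^2 M T^-3]; F has dimensions [L M T^-2].
The bracketed factor must supply [L^2 M T^-3] / [L M T^-2] = [L T^-1].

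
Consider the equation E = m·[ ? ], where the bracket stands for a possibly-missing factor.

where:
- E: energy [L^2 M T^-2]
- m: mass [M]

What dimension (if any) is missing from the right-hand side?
[L^2 T^-2] — velocity squared (e.g. v²)

E has dimensions [L^2 M T^-2]; m has dimensions [M].
The bracketed factor must supply [L^2 M T^-2] / [M] = [L^2 T^-2].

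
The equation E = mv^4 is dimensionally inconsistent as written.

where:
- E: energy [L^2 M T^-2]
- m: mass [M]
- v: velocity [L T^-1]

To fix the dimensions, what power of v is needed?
The exponent of v should be 2: E = mv^2

The LHS E has dimensions [L^2 M T^-2]; v has dimensions [L T^-1].
As written, the RHS mv^4 (exponent 4 on v) has dimensions [L^4 M T^-4], which does not match.
With exponent 2, the RHS mv^2 has dimensions [L^2 M T^-2], matching the LHS.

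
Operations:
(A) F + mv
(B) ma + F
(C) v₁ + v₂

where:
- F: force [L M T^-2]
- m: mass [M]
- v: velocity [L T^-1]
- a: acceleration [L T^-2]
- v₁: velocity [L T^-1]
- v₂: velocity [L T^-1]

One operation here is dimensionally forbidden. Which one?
(A) F + mv

(A) F + mv: F [L M T^-2] and mv [L M T^-1] — different dimensions cannot be added/subtracted ✗
(B) ma + F: ma [L M T^-2] and F [L M T^-2] — same dimensions ✓
(C) v₁ + v₂: v₁ [L T^-1] and v₂ [L T^-1] — same dimensions ✓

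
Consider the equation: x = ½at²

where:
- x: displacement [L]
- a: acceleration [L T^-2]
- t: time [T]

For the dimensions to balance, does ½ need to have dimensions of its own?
No

x has dimensions [L] and at² already has dimensions [L], so the equation balances without ½ contributing any dimensions. ½ is a pure (dimensionless) number; changing or removing it would not affect dimensional consistency.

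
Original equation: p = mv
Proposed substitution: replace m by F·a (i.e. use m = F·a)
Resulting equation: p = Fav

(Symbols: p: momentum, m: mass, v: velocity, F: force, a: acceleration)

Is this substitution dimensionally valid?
No

[m] = [M] and [F·a] = [L^2 M T^-4]. These differ, so the substitution replaces a quantity by one of different dimensions and the result p = Fav has LHS [L M T^-1] vs RHS [L^3 M T^-5] — inconsistent.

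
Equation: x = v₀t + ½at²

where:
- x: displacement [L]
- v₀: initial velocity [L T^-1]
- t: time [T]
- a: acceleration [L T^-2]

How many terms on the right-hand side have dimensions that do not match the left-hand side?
0

LHS x: [L]
- v₀t: [L] ✓
- ½at²: [L] ✓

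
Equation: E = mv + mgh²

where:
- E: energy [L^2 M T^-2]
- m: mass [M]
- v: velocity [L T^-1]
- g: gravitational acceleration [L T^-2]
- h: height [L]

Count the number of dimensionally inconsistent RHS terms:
2

LHS E: [L^2 M T^-2]
- mv: [L M T^-1] ✗
- mgh²: [L^3 M T^-2] ✗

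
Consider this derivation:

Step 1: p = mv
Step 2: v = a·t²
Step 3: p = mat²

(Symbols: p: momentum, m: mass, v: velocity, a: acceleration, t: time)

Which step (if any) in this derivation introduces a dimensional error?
Step 2

Step 1: p = mv → LHS [L M T^-1], RHS [L M T^-1] ✓
Step 2: v = a·t² → LHS [L T^-1], RHS [L] ✗

The first dimensional inconsistency appears in step 2: v = a·t²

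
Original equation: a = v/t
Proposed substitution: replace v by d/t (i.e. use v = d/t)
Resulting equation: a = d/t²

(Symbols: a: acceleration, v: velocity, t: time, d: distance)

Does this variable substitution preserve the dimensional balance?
Yes

[v] = [L T^-1] and [d/t] = [L T^-1]. These match, so the substitution replaces a quantity by one of the same dimensions and the result a = d/t² has LHS [L T^-2] vs RHS [L T^-2] — still consistent.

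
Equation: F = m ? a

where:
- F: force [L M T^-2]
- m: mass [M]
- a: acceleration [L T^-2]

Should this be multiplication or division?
multiplication (×): F = m × a

F [L M T^-2]; m [M]; a [L T^-2].
m × a → [L M T^-2] ✓
m ÷ a → [L^-1 M T^2] ✗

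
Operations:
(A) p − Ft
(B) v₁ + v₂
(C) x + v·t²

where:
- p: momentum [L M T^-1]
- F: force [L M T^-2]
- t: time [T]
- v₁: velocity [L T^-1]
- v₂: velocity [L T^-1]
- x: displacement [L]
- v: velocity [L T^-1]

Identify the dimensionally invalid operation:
(C) x + v·t²

(A) p − Ft: p [L M T^-1] and Ft [L M T^-1] — same dimensions ✓
(B) v₁ + v₂: v₁ [L T^-1] and v₂ [L T^-1] — same dimensions ✓
(C) x + v·t²: x [L] and v·t² [L T] — different dimensions cannot be added/subtracted ✗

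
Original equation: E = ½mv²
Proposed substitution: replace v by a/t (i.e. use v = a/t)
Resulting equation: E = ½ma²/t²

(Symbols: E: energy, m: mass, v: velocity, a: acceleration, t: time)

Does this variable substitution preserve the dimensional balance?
No

[v] = [L T^-1] and [a/t] = [L T^-3]. These differ, so the substitution replaces a quantity by one of different dimensions and the result E = ½ma²/t² has LHS [L^2 M T^-2] vs RHS [L^2 M T^-6] — inconsistent.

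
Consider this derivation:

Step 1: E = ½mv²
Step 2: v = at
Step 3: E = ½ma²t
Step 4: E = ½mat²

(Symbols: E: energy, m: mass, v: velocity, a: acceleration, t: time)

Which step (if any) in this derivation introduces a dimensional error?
Step 3

Step 1: E = ½mv² → LHS [L^2 M T^-2], RHS [L^2 M T^-2] ✓
Step 2: v = at → LHS [L T^-1], RHS [L T^-1] ✓
Step 3: E = ½ma²t → LHS [L^2 M T^-2], RHS [L^2 M T^-3] ✗

The first dimensional inconsistency appears in step 3: E = ½ma²t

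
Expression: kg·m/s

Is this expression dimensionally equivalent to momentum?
Yes

The expression kg·m/s has dimensions [L M T^-1], which is exactly momentum [L M T^-1].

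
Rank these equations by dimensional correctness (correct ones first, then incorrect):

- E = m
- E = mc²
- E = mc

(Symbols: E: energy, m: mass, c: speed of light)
Dimensionally correct: E = mc²
Dimensionally incorrect: E = m, E = mc
Ordered (correct first, then incorrect): E = mc², E = m, E = mc

- E = m: LHS [L^2 M T^-2], RHS [M] → incorrect ✗
- E = mc²: LHS [L^2 M T^-2], RHS [L^2 M T^-2] → correct ✓
- E = mc: LHS [L^2 M T^-2], RHS [L M T^-1] → incorrect ✗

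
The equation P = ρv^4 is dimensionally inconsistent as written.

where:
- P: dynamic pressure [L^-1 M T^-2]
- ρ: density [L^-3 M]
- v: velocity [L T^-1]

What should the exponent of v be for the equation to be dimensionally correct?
The exponent of v should be 2: P = ρv^2

The LHS P has dimensions [L^-1 M T^-2]; v has dimensions [L T^-1].
As written, the RHS ρv^4 (exponent 4 on v) has dimensions [L M T^-4], which does not match.
With exponent 2, the RHS ρv^2 has dimensions [L^-1 M T^-2], matching the LHS.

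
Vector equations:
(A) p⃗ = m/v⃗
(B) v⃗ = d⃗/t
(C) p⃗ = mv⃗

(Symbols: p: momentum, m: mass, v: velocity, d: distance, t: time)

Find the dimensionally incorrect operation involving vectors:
(A) p⃗ = m/v⃗

(A) p⃗ = m/v⃗: LHS [L M T^-1], RHS [L^-1 M T] ✗ — momentum is mass times velocity; should be mv⃗ (and division by a vector is undefined)
(B) v⃗ = d⃗/t: LHS [L T^-1], RHS [L T^-1] ✓ — displacement (vector) divided by time (scalar)
(C) p⃗ = mv⃗: LHS [L M T^-1], RHS [L M T^-1] ✓ — mass (scalar) times velocity (vector)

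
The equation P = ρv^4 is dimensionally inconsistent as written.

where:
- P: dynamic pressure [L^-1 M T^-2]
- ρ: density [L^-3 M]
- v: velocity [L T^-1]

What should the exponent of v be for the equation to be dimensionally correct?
The exponent of v should be 2: P = ρv^2

The LHS P has dimensions [L^-1 M T^-2]; v has dimensions [L T^-1].
As written, the RHS ρv^4 (exponent 4 on v) has dimensions [L M T^-4], which does not match.
With exponent 2, the RHS ρv^2 has dimensions [L^-1 M T^-2], matching the LHS.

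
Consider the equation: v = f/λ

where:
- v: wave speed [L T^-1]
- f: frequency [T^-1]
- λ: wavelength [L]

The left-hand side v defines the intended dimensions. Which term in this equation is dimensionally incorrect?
The right-hand side term f/λ

v has dimensions [L T^-1], but f/λ has dimensions [L^-1 T^-1], so the term f/λ is dimensionally wrong for v.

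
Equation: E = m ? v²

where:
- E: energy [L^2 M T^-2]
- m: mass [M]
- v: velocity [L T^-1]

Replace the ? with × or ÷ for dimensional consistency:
multiplication (×): E = m × v²

E [L^2 M T^-2]; m [M]; v² [L^2 T^-2].
m × v² → [L^2 M T^-2] ✓
m ÷ v² → [L^-2 M T^2] ✗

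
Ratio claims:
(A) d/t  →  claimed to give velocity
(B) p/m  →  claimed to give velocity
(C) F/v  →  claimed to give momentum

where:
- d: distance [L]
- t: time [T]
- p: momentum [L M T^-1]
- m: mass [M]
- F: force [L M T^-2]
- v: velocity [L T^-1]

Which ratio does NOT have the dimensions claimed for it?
(C) F/v does not give momentum

(A) d/t: [L T^-1] = velocity [L T^-1] ✓
(B) p/m: [L T^-1] = velocity [L T^-1] ✓
(C) F/v: [M T^-1] ≠ momentum [L M T^-1] ✗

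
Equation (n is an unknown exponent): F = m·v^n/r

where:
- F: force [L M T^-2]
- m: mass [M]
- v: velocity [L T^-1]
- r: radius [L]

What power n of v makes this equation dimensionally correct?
n = 2

F has dimensions [L M T^-2]; v has dimensions [L T^-1].
The rest of the RHS has dimensions [L^-1 M], so v^n must supply [L^2 T^-2].
With n = 2: m·v^2/r has dimensions [L M T^-2], matching the LHS ✓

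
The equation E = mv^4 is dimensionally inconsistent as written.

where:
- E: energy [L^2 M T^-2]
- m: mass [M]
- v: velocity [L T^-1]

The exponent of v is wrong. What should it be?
The exponent of v should be 2: E = mv^2

The LHS E has dimensions [L^2 M T^-2]; v has dimensions [L T^-1].
As written, the RHS mv^4 (exponent 4 on v) has dimensions [L^4 M T^-4], which does not match.
With exponent 2, the RHS mv^2 has dimensions [L^2 M T^-2], matching the LHS.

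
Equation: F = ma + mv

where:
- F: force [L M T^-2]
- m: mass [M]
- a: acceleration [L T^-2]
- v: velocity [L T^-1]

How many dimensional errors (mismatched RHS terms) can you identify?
1

LHS F: [L M T^-2]
- ma: [L M T^-2] ✓
- mv: [L M T^-1] ✗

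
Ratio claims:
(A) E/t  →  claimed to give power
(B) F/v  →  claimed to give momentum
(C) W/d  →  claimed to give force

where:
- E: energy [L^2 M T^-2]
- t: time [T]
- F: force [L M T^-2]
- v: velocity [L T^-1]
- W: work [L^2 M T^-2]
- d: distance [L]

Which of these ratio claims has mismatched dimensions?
(B) F/v does not give momentum

(A) E/t: [L^2 M T^-3] = power [L^2 M T^-3] ✓
(B) F/v: [M T^-1] ≠ momentum [L M T^-1] ✗
(C) W/d: [L M T^-2] = force [L M T^-2] ✓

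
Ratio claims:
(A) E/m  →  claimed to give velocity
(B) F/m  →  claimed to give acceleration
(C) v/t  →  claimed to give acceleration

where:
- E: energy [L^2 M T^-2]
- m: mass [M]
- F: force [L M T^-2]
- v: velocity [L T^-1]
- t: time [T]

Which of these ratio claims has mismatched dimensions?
(A) E/m does not give velocity

(A) E/m: [L^2 T^-2] ≠ velocity [L T^-1] ✗
(B) F/m: [L T^-2] = acceleration [L T^-2] ✓
(C) v/t: [L T^-2] = acceleration [L T^-2] ✓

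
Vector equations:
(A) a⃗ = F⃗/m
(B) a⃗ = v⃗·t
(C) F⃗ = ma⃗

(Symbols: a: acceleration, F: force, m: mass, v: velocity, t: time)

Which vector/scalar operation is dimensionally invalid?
(B) a⃗ = v⃗·t

(A) a⃗ = F⃗/m: LHS [L T^-2], RHS [L T^-2] ✓ — force (vector) divided by mass (scalar)
(B) a⃗ = v⃗·t: LHS [L T^-2], RHS [L] ✗ — acceleration is velocity per time; should be v⃗/t
(C) F⃗ = ma⃗: LHS [L M T^-2], RHS [L M T^-2] ✓ — Force and acceleration are vectors, mass is a scalar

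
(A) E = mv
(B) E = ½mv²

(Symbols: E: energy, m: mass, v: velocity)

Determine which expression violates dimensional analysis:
(A)

(A) E = mv: LHS [L^2 M T^-2], RHS [L M T^-1] ✗
(B) E = ½mv²: LHS [L^2 M T^-2], RHS [L^2 M T^-2] ✓

Expression (A) E = mv is dimensionally incorrect.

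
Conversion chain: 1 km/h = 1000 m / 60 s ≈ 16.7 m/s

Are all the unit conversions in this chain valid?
The chain is incorrect (it contains an error).

Incorrect: 1 h = 3600 s, not 60 s (1 km/h ≈ 0.278 m/s)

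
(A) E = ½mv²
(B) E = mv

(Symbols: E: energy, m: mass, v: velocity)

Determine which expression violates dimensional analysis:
(B)

(A) E = ½mv²: LHS [L^2 M T^-2], RHS [L^2 M T^-2] ✓
(B) E = mv: LHS [L^2 M T^-2], RHS [L M T^-1] ✗

Expression (B) E = mv is dimensionally incorrect.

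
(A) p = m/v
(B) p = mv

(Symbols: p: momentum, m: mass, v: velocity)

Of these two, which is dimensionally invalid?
(A)

(A) p = m/v: LHS [L M T^-1], RHS [L^-1 M T] ✗
(B) p = mv: LHS [L M T^-1], RHS [L M T^-1] ✓

Expression (A) p = m/v is dimensionally incorrect.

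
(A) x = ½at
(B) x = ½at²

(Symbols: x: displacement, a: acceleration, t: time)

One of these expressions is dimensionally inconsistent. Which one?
(A)

(A) x = ½at: LHS [L], RHS [L T^-1] ✗
(B) x = ½at²: LHS [L], RHS [L] ✓

Expression (A) x = ½at is dimensionally incorrect.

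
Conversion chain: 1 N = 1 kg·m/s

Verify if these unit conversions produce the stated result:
The chain is incorrect (it contains an error).

Incorrect: Newton is kg·m/s², not kg·m/s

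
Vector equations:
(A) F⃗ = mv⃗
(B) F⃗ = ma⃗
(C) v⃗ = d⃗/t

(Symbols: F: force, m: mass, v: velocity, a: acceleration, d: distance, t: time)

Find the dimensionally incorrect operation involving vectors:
(A) F⃗ = mv⃗

(A) F⃗ = mv⃗: LHS [L M T^-2], RHS [L M T^-1] ✗ — mass times velocity is momentum, not force; should be ma⃗
(B) F⃗ = ma⃗: LHS [L M T^-2], RHS [L M T^-2] ✓ — Force and acceleration are vectors, mass is a scalar
(C) v⃗ = d⃗/t: LHS [L T^-1], RHS [L T^-1] ✓ — displacement (vector) divided by time (scalar)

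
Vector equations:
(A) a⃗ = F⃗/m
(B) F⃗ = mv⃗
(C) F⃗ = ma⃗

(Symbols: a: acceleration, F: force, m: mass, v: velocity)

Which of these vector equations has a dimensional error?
(B) F⃗ = mv⃗

(A) a⃗ = F⃗/m: LHS [L T^-2], RHS [L T^-2] ✓ — force (vector) divided by mass (scalar)
(B) F⃗ = mv⃗: LHS [L M T^-2], RHS [L M T^-1] ✗ — mass times velocity is momentum, not force; should be ma⃗
(C) F⃗ = ma⃗: LHS [L M T^-2], RHS [L M T^-2] ✓ — Force and acceleration are vectors, mass is a scalar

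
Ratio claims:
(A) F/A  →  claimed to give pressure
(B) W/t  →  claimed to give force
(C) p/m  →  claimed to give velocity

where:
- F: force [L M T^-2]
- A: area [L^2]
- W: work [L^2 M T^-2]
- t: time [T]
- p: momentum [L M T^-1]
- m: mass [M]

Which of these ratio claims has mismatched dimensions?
(B) W/t does not give force

(A) F/A: [L^-1 M T^-2] = pressure [L^-1 M T^-2] ✓
(B) W/t: [L^2 M T^-3] ≠ force [L M T^-2] ✗
(C) p/m: [L T^-1] = velocity [L T^-1] ✓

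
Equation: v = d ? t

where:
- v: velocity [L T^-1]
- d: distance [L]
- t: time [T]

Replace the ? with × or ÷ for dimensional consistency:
division (÷): v = d ÷ t

v [L T^-1]; d [L]; t [T].
d × t → [L T] ✗
d ÷ t → [L T^-1] ✓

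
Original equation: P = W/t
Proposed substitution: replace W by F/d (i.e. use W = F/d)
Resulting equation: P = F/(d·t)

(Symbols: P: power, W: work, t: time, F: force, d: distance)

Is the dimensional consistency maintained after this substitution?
No

[W] = [L^2 M T^-2] and [F/d] = [M T^-2]. These differ, so the substitution replaces a quantity by one of different dimensions and the result P = F/(d·t) has LHS [L^2 M T^-3] vs RHS [M T^-3] — inconsistent.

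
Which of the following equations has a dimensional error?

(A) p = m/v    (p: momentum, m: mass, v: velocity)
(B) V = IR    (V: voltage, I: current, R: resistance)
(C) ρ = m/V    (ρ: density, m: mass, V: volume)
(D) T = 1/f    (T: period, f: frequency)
(A) p = m/v

The equation (A) p = m/v is dimensionally incorrect.

LHS (p): [L M T^-1]
RHS (m/v): [L^-1 M T] ✗

The dimensions do not match. The other three equations balance.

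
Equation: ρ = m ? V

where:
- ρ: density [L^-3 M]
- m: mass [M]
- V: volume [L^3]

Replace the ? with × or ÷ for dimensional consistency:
division (÷): ρ = m ÷ V

ρ [L^-3 M]; m [M]; V [L^3].
m × V → [L^3 M] ✗
m ÷ V → [L^-3 M] ✓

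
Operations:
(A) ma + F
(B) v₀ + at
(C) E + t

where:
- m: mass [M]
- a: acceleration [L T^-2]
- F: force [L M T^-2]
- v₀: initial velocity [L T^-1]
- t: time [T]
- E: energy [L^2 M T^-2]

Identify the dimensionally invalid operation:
(C) E + t

(A) ma + F: ma [L M T^-2] and F [L M T^-2] — same dimensions ✓
(B) v₀ + at: v₀ [L T^-1] and at [L T^-1] — same dimensions ✓
(C) E + t: E [L^2 M T^-2] and t [T] — different dimensions cannot be added/subtracted ✗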